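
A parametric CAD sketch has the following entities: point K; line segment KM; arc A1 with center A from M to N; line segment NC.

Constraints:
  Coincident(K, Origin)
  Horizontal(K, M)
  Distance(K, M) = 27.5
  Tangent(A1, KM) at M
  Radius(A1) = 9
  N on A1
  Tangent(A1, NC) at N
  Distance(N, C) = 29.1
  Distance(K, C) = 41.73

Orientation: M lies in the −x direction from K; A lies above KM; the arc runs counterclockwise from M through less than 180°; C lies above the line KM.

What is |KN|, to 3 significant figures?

20.5

K is at the origin; K and M share the same y with |KM| = 27.5 and M on the −x side, so M = (-27.5, 0.00). The tangent condition forces AM to be normal to KM, so A = M + (0, 9) = (-27.5, 9.00). Since AN ⟂ NC (tangency), |AC| = √(9.0² + 29.1²) = 30.5 regardless of where N sits on A1. So C lies on both circle(K, 41.73) and circle(A, 30.5); the above-KM intersection is C = (-17.6, 37.8). N is the foot of the tangent from C: N = (-18.5, 8.73).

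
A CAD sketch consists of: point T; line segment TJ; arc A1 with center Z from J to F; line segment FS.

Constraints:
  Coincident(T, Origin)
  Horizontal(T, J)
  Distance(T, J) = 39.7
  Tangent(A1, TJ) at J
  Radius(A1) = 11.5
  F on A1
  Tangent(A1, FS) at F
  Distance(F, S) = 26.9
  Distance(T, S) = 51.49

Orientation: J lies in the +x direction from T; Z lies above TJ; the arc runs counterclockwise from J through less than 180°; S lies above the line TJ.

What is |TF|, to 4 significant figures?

52.23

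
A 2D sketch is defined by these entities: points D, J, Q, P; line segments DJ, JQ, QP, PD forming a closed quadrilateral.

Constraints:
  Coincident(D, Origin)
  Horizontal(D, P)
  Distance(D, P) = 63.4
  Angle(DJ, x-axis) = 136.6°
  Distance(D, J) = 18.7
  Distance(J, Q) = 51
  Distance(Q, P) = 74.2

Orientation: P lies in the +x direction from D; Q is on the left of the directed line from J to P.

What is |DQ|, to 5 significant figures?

57.381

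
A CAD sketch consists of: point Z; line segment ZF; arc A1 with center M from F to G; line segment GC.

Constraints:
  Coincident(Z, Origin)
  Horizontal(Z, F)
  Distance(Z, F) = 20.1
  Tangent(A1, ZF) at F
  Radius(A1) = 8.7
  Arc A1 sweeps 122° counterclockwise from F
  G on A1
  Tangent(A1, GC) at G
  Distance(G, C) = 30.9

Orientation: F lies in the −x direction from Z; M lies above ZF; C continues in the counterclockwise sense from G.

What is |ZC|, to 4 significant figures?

49.07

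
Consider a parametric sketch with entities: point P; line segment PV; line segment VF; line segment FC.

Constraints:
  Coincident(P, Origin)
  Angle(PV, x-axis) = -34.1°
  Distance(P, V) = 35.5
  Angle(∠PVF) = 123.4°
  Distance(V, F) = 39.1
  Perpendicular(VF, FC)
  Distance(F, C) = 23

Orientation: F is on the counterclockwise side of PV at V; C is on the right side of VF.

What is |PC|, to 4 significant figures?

78.80

P is at the origin; PV runs at -34.1° with length 35.5, so V = 35.5·(cos -34.1°, sin -34.1°) = (29.40, -19.90). ∠PVF = 123.4°, so VF runs at -34.1° + (180° − 123.4°) = 22.50° from the x-axis; with |VF| = 39.1, F = V + 39.1·(cos 22.50°, sin 22.50°) = (65.52, -4.940). VF is perpendicular to FC; with |FC| = 23.0 on the right of VF, C = F + 23.0·(0.3827, -0.9239) = (74.32, -26.19). Then |PC| = |C − P| = 78.80.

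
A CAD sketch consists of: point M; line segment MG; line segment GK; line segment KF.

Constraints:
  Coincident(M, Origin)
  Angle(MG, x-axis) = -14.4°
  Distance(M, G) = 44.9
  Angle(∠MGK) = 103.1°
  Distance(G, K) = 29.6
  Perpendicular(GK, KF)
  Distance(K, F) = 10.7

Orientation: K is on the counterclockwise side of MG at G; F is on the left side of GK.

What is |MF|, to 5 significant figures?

51.704

∠MGK = 103.1°, so GK runs at -14.4° + (180° − 103.1°) = 62.500° from the x-axis; with |GK| = 29.6, K = G + 29.6·(cos 62.500°, sin 62.500°) = (57.157, 15.089). GK ⟂ KF; with |KF| = 10.7 on the left of GK, F = K + 10.7·(-0.88701, 0.46175) = (47.666, 20.030). Then |MF| = |F − M| = 51.704.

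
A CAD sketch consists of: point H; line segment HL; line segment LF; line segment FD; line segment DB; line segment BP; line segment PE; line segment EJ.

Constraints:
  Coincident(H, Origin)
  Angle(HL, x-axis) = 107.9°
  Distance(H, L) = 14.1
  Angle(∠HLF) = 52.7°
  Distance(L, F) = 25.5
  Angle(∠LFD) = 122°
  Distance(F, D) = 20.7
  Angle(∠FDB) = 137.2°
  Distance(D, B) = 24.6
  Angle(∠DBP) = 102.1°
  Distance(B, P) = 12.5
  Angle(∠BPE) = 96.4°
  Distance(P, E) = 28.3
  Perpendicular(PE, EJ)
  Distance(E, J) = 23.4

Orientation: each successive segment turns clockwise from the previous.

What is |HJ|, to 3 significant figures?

30.2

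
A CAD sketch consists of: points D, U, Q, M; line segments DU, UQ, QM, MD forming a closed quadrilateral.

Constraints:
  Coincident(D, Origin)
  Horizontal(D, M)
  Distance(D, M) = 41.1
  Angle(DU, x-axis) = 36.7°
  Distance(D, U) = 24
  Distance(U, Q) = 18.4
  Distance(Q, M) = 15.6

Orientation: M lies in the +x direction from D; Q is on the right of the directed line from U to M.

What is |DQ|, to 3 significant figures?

25.9

D is at the origin; D and M share the same y with |DM| = 41.1 and M in +x, so M = (41.1, 0). DU runs at 36.7° with |DU| = 24.0, so U = (19.2, 14.3). Q is determined by |UQ| = 18.4 and |QM| = 15.6 together: it lies at the intersection of circle(U, 18.4) and circle(M, 15.6). With |UM| = 26.1, the foot of the radical line on UM is 14.9 from U and the perpendicular offset is √(18.4² − 14.9²) = 10.8. Taking the right-of-UM solution: Q = (25.8, -2.86).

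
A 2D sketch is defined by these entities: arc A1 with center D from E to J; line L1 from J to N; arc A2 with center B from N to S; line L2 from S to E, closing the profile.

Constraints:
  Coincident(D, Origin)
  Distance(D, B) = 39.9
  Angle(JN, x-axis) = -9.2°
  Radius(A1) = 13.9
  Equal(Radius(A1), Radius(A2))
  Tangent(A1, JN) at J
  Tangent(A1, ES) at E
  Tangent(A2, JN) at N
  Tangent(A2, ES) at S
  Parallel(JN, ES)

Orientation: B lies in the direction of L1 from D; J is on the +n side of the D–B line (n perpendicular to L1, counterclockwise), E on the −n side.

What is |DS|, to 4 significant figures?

42.25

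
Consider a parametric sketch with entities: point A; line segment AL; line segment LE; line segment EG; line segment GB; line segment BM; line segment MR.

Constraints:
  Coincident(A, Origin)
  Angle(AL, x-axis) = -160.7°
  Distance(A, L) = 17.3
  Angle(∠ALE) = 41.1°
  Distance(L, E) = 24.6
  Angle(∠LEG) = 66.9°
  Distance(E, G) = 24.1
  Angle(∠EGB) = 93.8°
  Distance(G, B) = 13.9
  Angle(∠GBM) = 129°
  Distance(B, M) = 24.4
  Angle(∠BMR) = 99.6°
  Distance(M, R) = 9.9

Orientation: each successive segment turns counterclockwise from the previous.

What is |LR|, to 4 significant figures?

10.53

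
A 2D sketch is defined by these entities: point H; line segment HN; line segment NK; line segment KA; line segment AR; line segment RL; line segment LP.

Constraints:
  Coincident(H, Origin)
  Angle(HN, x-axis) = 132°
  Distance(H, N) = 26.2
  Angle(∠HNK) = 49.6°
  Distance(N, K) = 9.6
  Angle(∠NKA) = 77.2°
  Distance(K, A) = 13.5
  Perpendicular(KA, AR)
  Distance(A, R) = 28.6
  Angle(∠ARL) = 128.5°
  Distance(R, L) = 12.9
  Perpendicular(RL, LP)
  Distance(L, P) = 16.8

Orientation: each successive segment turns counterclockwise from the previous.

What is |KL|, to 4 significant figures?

36.79

KA ⟂ AR, so AR runs at 95.20°; with |AR| = 28.6, R = (-7.949, 39.66). ∠ARL = 128.5° gives RL at 146.7° from the x-axis; with |RL| = 12.9, L = (-18.73, 46.74). Then |KL| = |L − K| = 36.79.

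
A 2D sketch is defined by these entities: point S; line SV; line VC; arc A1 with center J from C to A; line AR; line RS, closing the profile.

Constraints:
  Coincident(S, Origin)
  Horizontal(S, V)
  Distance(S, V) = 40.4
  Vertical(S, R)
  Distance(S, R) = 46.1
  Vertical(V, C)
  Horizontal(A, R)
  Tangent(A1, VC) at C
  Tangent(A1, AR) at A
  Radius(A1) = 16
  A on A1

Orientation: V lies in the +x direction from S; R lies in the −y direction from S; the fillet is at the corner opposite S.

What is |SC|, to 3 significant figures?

50.4

S is at the origin; SV is horizontal with |SV| = 40.4 and V on the +x side, so V = (40.4, 0.00). SR is vertical with |SR| = 46.1 and R on the −y side, so R = (0.00, -46.1). The virtual corner opposite S is at (40.4, -46.1). A1 meets VC tangentially, so JC is at right angles to VC and the tangent condition forces JA to be normal to AR, with radius 16.0, so the center J sits 16.0 in from both sides at J = (24.4, -30.1). That places the tangent points at C = (40.4, -30.1) on VC and A = (24.4, -46.1) on AR. Then |SC| = |C − S| = 50.4.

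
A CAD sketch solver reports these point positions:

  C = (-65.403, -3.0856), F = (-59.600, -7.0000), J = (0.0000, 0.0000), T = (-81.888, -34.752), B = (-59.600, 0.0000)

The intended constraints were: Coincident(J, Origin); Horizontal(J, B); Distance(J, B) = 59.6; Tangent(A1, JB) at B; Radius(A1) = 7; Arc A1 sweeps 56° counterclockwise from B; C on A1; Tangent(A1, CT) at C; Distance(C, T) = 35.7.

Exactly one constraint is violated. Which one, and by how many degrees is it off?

Tangent(A1, CT) at C — off by 6.50°.

J = (0.00, 0.00) ✓; J.y = 0.00, B.y = 0.00 ✓; |JB| = 59.60 ✓; ∠(FB, BJ) = 90.00° ✓; |FB| = 7.000 ✓; bearing(F→C) − bearing(F→B) = 56.00° ✓; |FC| = 7.000 ✓; ∠(FC, CT) = 83.50° ✗; |CT| = 35.70 ✓.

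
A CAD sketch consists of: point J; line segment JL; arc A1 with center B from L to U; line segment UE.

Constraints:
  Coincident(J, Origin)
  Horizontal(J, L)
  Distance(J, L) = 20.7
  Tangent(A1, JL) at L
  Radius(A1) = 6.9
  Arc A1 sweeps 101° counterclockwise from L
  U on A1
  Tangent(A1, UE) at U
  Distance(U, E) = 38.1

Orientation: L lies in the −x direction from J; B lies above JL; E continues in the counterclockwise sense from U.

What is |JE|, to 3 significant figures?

50.3

J is at the origin; JL is horizontal with |JL| = 20.7 and L on the −x side, so L = (-20.7, 0.00). The tangent condition forces BL to be normal to JL, so B = L + (0, 6.9) = (-20.7, 6.90). On A1, L sits at bearing -90° from B; a 101° counterclockwise sweep puts U at bearing 11°, so U = B + 6.9·(cos 11°, sin 11°) = (-13.9, 8.22). Tangency of A1 to UE means the radius BU is perpendicular to UE, so UE runs along (−sin 11°, cos 11°); with |UE| = 38.1, E = (-21.2, 45.6). Then |JE| = |E − J| = 50.3.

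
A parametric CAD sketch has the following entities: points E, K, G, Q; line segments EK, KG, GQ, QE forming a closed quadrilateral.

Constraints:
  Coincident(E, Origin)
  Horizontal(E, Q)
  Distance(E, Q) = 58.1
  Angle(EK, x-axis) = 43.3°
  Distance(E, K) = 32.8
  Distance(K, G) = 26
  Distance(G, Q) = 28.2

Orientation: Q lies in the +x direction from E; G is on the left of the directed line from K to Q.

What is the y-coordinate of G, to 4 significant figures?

26.86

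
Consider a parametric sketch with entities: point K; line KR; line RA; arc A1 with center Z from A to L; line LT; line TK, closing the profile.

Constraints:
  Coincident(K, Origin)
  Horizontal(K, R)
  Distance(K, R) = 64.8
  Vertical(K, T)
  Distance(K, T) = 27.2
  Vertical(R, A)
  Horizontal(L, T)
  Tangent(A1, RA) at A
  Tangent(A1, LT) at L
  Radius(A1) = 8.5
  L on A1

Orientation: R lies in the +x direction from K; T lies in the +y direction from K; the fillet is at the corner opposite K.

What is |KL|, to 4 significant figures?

62.53

The virtual corner opposite K is at (64.80, 27.20). A1 meets RA tangentially, so ZA is at right angles to RA and tangency of A1 to LT means the radius ZL is perpendicular to LT, with radius 8.5, so the center Z sits 8.5 in from both sides at Z = (56.30, 18.70). That places the tangent points at A = (64.80, 18.70) on RA and L = (56.30, 27.20) on LT. Then |KL| = |L − K| = 62.53.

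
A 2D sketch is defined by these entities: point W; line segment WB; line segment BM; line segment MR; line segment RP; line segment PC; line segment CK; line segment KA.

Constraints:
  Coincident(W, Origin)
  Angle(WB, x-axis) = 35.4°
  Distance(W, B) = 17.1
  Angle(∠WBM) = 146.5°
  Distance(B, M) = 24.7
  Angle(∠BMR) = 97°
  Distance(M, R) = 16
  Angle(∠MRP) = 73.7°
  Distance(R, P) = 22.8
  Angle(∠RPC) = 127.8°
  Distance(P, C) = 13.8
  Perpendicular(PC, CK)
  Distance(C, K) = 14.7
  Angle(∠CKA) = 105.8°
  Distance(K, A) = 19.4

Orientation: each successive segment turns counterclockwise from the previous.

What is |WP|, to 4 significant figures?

18.61

W is at the origin; WB runs at 35.4° with length 17.1, so B = (13.94, 9.906). ∠WBM = 146.5° gives BM at 68.90° from the x-axis; with |BM| = 24.7, M = (22.83, 32.95). ∠BMR = 97.0° gives MR at 151.9° from the x-axis; with |MR| = 16.0, R = (8.717, 40.49). ∠MRP = 73.7° gives RP at -101.8° from the x-axis; with |RP| = 22.8, P = (4.054, 18.17). Then |WP| = |P − W| = 18.61.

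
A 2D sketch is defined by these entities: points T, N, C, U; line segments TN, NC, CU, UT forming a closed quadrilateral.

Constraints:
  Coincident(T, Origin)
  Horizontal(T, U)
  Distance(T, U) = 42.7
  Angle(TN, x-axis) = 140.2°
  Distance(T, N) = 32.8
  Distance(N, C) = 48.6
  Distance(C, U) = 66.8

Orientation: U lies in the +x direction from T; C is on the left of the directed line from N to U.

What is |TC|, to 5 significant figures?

57.352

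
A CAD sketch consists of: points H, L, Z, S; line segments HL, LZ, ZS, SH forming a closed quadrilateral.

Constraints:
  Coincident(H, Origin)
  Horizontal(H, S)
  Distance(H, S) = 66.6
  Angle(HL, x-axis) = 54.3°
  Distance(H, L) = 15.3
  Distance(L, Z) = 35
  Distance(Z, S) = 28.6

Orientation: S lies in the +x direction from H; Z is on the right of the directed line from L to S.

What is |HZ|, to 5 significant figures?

39.121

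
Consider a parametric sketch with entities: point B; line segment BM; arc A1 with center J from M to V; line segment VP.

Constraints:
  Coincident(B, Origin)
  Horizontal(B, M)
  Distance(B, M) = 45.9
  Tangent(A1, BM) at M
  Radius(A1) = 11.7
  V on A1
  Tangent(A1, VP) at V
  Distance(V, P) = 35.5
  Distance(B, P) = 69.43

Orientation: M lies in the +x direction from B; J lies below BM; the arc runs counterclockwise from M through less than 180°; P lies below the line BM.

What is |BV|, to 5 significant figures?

38.776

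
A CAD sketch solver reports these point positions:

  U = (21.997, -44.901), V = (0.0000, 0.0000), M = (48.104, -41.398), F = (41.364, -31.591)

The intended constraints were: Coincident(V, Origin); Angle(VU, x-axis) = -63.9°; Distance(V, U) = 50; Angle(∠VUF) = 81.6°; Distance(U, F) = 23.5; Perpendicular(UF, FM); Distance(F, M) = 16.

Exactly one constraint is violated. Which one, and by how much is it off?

Distance(F, M) = 16 — off by 4.10.

V = (0.00, 0.00) ✓; VU at -63.90° ✓; |VU| = 50.00 ✓; ∠VUF = 81.60° ✓; |UF| = 23.50 ✓; ∠(UF, FM) = 90.00° ✓; |FM| = 11.90 ✗.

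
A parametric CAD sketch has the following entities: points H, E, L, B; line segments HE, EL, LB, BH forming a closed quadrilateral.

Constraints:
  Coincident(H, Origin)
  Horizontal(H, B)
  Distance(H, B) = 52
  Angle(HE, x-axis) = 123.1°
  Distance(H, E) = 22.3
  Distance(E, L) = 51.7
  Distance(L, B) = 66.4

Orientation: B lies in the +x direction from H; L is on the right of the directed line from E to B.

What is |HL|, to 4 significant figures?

33.14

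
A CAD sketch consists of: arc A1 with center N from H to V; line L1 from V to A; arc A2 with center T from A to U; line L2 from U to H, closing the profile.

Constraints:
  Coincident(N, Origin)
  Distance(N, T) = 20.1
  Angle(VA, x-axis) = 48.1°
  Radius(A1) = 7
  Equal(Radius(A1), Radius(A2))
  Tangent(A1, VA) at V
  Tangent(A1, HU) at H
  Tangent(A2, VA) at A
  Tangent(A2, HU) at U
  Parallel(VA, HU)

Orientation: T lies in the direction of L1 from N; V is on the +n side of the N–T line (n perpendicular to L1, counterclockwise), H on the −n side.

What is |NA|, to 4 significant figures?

21.28

The slot axis is L1's direction at 48.1°, so u = (cos 48.1°, sin 48.1°) = (0.6678, 0.7443) and n = (−sin 48.1°, cos 48.1°) = (-0.7443, 0.6678). N is at the origin and T lies 20.1 along u from N, so T = 20.1·u = (13.42, 14.96). Tangency of A1 to both parallel lines with radius 7.0 puts V and H at N ± 7.0·n: V = (-5.210, 4.675), H = (5.210, -4.675). Equal radii place A and U the same way about T: A = T + 7.0·n = (8.213, 19.64), U = T − 7.0·n = (18.63, 10.29). Then |NA| = |A − N| = 21.28.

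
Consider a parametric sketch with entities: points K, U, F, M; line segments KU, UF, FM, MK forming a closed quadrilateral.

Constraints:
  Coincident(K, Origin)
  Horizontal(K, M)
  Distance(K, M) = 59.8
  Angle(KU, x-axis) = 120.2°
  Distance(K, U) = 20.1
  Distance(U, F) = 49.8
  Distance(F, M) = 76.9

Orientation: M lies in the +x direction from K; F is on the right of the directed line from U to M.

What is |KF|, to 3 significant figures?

33.9

Checks: |UF| = 49.80 ✓; |FM| = 76.90 ✓.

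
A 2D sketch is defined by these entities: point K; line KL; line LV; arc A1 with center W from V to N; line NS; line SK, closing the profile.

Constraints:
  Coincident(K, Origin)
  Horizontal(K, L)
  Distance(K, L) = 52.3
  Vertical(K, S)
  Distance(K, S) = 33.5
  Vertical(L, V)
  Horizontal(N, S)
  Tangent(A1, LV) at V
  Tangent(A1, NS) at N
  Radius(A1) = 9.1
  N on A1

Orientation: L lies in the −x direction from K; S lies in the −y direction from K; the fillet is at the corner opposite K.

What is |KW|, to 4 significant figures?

49.61

KS is vertical with |KS| = 33.5 and S on the −y side, so S = (0.000, -33.50). The virtual corner opposite K is at (-52.30, -33.50). A1 meets LV tangentially, so WV is at right angles to LV and tangency of A1 to NS means the radius WN is perpendicular to NS, with radius 9.1, so the center W sits 9.1 in from both sides at W = (-43.20, -24.40). Then |KW| = |W − K| = 49.61.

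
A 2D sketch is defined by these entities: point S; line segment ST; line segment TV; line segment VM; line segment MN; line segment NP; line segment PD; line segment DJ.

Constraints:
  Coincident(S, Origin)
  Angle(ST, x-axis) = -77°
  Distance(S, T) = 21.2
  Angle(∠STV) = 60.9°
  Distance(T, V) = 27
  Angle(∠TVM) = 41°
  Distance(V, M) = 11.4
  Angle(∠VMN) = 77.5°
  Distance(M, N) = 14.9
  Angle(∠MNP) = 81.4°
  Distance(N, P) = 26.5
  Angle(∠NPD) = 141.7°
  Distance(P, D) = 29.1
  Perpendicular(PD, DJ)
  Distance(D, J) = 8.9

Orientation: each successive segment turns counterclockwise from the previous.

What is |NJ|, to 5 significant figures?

50.461

S is at the origin; ST runs at -77.0° with length 21.2, so T = (4.7690, -20.657). ∠STV = 60.9° gives TV at 42.100° from the x-axis; with |TV| = 27.0, V = (24.802, -2.5551). ∠TVM = 41.0° gives VM at -178.90° from the x-axis; with |VM| = 11.4, M = (13.404, -2.7740). ∠VMN = 77.5° gives MN at -76.400° from the x-axis; with |MN| = 14.9, N = (16.908, -17.256). ∠MNP = 81.4° gives NP at 22.200° from the x-axis; with |NP| = 26.5, P = (41.444, -7.2434). ∠NPD = 141.7° gives PD at 60.500° from the x-axis; with |PD| = 29.1, D = (55.773, 18.084). PD ⟂ DJ, so DJ runs at 150.50°; with |DJ| = 8.9, J = (48.027, 22.467). Then |NJ| = |J − N| = 50.461.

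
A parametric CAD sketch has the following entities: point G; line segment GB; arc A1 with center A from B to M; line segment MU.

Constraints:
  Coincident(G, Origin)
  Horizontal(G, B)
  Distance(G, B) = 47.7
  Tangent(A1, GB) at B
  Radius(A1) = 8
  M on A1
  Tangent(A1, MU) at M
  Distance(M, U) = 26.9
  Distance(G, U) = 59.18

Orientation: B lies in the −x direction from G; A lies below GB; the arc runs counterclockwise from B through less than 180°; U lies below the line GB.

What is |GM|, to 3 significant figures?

56.3

Checks: |AM| = 8.000 ✓; ∠(AM, MU) = 90.00° ✓; |MU| = 26.90 ✓; |GU| = 59.18 ✓.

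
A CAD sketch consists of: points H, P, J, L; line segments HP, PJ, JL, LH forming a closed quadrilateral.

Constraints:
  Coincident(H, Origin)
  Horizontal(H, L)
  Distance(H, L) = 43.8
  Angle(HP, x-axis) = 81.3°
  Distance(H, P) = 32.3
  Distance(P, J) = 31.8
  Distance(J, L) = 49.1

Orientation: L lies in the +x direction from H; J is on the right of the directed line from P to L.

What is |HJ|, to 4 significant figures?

5.564

Checks: |PJ| = 31.80 ✓; |JL| = 49.10 ✓.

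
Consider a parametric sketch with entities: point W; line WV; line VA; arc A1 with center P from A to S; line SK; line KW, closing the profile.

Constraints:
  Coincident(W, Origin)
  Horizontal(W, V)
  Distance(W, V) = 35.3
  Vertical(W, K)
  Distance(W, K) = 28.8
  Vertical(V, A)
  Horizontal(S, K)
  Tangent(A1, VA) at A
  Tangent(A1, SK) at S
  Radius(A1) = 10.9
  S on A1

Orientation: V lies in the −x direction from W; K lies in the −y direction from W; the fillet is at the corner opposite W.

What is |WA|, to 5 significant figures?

39.579

The virtual corner opposite W is at (-35.300, -28.800). Since A1 is tangent to VA there, PA ⟂ VA and the tangent condition forces PS to be normal to SK, with radius 10.9, so the center P sits 10.9 in from both sides at P = (-24.400, -17.900). That places the tangent points at A = (-35.300, -17.900) on VA and S = (-24.400, -28.800) on SK. Then |WA| = |A − W| = 39.579.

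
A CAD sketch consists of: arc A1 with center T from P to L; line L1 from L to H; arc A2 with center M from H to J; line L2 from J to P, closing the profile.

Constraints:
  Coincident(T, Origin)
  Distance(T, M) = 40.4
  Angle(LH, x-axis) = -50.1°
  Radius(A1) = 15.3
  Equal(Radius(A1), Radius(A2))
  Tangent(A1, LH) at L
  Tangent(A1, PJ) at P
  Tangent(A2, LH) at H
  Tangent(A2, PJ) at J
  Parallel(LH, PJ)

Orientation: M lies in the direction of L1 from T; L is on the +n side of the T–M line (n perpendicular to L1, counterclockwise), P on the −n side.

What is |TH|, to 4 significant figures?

43.20

The slot axis is L1's direction at -50.1°, so u = (cos -50.1°, sin -50.1°) = (0.6414, -0.7672) and n = (−sin -50.1°, cos -50.1°) = (0.7672, 0.6414). T is at the origin and M lies 40.4 along u from T, so M = 40.4·u = (25.91, -30.99). Tangency of A1 to both parallel lines with radius 15.3 puts L and P at T ± 15.3·n: L = (11.74, 9.814), P = (-11.74, -9.814). Equal radii place H and J the same way about M: H = M + 15.3·n = (37.65, -21.18), J = M − 15.3·n = (14.18, -40.81). Then |TH| = |H − T| = 43.20.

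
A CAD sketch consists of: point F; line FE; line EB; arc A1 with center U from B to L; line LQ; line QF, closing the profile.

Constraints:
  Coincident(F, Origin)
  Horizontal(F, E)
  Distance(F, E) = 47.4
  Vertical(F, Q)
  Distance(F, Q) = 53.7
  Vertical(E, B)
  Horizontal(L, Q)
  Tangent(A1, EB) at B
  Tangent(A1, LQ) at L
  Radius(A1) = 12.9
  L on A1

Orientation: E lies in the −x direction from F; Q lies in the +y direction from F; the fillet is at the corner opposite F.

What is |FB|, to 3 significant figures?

62.5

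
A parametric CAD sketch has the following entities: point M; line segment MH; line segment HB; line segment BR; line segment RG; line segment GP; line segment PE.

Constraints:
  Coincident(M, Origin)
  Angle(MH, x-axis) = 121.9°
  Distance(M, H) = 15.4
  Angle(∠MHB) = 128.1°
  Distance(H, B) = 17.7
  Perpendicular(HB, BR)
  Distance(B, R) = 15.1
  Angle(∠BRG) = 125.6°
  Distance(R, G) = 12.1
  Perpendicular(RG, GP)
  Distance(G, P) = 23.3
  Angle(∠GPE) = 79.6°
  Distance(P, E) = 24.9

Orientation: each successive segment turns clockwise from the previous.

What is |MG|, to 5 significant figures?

20.050

M is at the origin; MH runs at 121.9° with length 15.4, so H = (-8.1380, 13.074). ∠MHB = 128.1° gives HB at 70.000° from the x-axis; with |HB| = 17.7, B = (-2.0842, 29.707). HB is perpendicular to BR, so BR runs at -20.000°; with |BR| = 15.1, R = (12.105, 24.542). ∠BRG = 125.6° gives RG at -74.400° from the x-axis; with |RG| = 12.1, G = (15.359, 12.888). Then |MG| = |G − M| = 20.050.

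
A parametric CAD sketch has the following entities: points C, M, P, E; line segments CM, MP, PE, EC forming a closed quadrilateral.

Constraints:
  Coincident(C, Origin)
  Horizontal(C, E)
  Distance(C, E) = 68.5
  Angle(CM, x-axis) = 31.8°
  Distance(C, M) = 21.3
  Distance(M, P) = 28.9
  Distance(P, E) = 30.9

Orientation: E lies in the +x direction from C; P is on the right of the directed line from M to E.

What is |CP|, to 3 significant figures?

39.9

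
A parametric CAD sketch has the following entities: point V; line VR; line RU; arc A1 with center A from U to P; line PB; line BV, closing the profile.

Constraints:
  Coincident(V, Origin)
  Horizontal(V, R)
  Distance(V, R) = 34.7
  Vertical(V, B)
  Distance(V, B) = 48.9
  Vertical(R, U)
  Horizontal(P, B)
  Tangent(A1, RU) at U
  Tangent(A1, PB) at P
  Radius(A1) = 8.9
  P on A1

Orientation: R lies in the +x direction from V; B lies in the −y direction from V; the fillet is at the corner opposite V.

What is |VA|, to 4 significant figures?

47.60

V is at the origin; VR is horizontal with |VR| = 34.7 and R on the +x side, so R = (34.70, 0.000). V and B share the same x with |VB| = 48.9 and B on the −y side, so B = (0.000, -48.90). The virtual corner opposite V is at (34.70, -48.90). A1 meets RU tangentially, so AU is at right angles to RU and since A1 is tangent to PB there, AP ⟂ PB, with radius 8.9, so the center A sits 8.9 in from both sides at A = (25.80, -40.00). Then |VA| = |A − V| = 47.60.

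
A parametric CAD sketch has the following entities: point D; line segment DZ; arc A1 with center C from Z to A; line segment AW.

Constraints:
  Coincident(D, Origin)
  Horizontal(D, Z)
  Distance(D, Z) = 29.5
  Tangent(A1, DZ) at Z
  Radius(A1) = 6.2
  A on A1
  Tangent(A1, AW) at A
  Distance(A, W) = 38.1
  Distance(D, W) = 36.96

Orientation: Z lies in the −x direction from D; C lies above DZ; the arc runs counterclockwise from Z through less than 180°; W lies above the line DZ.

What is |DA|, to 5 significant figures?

24.287

Checks: ∠(CZ, ZD) = 90.00° ✓; |CZ| = 6.200 ✓; |CA| = 6.200 ✓; ∠(CA, AW) = 90.00° ✓; |AW| = 38.10 ✓; |DW| = 36.96 ✓.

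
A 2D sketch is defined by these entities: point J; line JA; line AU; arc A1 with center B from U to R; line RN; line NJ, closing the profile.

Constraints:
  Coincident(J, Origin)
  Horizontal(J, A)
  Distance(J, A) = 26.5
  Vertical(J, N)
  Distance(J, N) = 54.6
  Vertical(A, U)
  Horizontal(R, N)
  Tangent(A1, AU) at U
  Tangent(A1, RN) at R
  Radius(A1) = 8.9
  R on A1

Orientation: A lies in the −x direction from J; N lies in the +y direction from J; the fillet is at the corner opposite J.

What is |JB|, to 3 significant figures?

49.0

J is at the origin; J and A share the same y with |JA| = 26.5 and A on the −x side, so A = (-26.5, 0.00). JN is vertical with |JN| = 54.6 and N on the +y side, so N = (0.00, 54.6). The virtual corner opposite J is at (-26.5, 54.6). Since A1 is tangent to AU there, BU ⟂ AU and A1 meets RN tangentially, so BR is at right angles to RN, with radius 8.9, so the center B sits 8.9 in from both sides at B = (-17.6, 45.7). Then |JB| = |B − J| = 49.0.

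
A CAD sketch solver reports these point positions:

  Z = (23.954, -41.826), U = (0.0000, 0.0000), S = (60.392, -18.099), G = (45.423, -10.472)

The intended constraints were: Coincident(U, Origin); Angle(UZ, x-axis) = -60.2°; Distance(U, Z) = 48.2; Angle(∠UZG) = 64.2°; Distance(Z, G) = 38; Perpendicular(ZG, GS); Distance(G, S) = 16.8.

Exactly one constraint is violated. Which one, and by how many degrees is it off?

Perpendicular(ZG, GS) — off by 7.40°.

U = (0.00, 0.00) ✓; UZ at -60.20° ✓; |UZ| = 48.20 ✓; ∠UZG = 64.20° ✓; |ZG| = 38.00 ✓; ∠(ZG, GS) = 82.60° ✗; |GS| = 16.80 ✓.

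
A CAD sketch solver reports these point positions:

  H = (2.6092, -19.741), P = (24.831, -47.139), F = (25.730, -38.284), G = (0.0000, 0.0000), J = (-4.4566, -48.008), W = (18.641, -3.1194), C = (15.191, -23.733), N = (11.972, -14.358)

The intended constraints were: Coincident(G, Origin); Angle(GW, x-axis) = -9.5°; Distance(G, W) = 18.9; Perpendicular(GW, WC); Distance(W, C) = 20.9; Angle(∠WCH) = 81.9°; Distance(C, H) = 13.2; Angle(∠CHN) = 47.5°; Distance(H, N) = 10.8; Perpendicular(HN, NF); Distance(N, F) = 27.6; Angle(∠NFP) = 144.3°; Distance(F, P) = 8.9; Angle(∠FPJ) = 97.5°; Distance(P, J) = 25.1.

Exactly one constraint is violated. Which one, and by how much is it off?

Distance(P, J) = 25.1 — off by 4.20.

G = (0.00, 0.00) ✓; GW at -9.500° ✓; |GW| = 18.90 ✓; ∠(GW, WC) = 90.00° ✓; |WC| = 20.90 ✓; ∠WCH = 81.90° ✓; |CH| = 13.20 ✓; ∠CHN = 47.50° ✓; |HN| = 10.80 ✓; ∠(HN, NF) = 90.00° ✓; |NF| = 27.60 ✓; ∠NFP = 144.3° ✓; |FP| = 8.901 ✓; ∠FPJ = 97.50° ✓; |PJ| = 29.30 ✗.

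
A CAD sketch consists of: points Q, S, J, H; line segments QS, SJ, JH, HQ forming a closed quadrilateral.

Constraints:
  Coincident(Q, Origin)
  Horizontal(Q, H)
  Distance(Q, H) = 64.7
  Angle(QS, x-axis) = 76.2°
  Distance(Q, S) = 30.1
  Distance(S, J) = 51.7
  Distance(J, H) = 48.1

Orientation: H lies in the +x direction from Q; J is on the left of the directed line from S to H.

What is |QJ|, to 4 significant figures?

72.99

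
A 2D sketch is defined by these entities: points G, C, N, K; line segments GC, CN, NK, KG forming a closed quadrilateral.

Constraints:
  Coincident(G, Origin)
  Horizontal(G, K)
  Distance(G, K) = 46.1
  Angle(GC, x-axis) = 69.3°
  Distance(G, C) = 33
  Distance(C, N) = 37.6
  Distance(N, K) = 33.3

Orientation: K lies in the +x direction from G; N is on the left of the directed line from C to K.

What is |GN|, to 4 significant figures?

59.33

Checks: |CN| = 37.60 ✓; |NK| = 33.30 ✓.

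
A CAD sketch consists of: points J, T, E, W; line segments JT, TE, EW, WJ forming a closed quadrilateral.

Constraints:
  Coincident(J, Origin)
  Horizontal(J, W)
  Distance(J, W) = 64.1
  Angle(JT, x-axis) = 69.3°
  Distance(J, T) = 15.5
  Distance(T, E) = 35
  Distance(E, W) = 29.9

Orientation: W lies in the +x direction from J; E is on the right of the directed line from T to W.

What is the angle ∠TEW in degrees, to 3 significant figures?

137°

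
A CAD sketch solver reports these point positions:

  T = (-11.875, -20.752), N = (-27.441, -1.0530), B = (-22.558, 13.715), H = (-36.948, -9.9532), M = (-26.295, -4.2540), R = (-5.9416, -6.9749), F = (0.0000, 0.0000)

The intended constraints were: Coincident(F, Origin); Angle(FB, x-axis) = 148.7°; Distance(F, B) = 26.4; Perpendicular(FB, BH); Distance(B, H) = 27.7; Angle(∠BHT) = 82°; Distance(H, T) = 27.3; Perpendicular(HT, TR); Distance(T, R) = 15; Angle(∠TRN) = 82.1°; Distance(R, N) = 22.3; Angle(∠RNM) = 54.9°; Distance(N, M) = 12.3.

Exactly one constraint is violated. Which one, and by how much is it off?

Distance(N, M) = 12.3 — off by 8.90.

F = (0.00, 0.00) ✓; FB at 148.7° ✓; |FB| = 26.40 ✓; ∠(FB, BH) = 90.00° ✓; |BH| = 27.70 ✓; ∠BHT = 82.00° ✓; |HT| = 27.30 ✓; ∠(HT, TR) = 90.00° ✓; |TR| = 15.00 ✓; ∠TRN = 82.10° ✓; |RN| = 22.30 ✓; ∠RNM = 54.90° ✓; |NM| = 3.400 ✗.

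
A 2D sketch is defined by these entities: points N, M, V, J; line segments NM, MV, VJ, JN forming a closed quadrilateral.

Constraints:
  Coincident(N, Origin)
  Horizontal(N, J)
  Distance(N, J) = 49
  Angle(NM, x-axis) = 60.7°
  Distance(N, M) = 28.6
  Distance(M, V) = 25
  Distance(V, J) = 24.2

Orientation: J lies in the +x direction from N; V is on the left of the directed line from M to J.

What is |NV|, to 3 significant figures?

44.6

Checks: |MV| = 25.00 ✓; |VJ| = 24.20 ✓.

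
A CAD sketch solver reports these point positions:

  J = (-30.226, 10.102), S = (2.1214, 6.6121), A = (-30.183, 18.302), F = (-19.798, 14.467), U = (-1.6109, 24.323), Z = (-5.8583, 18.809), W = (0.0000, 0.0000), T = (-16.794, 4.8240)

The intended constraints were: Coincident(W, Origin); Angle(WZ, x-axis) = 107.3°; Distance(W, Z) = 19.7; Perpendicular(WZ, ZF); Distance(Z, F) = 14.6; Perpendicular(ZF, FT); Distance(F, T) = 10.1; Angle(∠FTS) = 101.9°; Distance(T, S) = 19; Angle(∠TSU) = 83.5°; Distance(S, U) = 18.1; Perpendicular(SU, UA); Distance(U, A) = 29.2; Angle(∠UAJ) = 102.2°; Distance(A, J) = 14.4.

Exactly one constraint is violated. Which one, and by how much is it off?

Distance(A, J) = 14.4 — off by 6.20.

W = (0.00, 0.00) ✓; WZ at 107.3° ✓; |WZ| = 19.70 ✓; ∠(WZ, ZF) = 90.00° ✓; |ZF| = 14.60 ✓; ∠(ZF, FT) = 90.00° ✓; |FT| = 10.10 ✓; ∠FTS = 101.9° ✓; |TS| = 19.00 ✓; ∠TSU = 83.50° ✓; |SU| = 18.10 ✓; ∠(SU, UA) = 90.00° ✓; |UA| = 29.20 ✓; ∠UAJ = 102.2° ✓; |AJ| = 8.200 ✗.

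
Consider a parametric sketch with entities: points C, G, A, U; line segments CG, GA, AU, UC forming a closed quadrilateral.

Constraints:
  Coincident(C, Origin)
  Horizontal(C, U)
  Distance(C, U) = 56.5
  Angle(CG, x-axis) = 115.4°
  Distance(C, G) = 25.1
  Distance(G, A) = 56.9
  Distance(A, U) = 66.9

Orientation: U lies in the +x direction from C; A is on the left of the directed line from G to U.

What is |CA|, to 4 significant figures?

68.89

C is at the origin; CU is horizontal with |CU| = 56.5 and U in +x, so U = (56.5, 0). CG runs at 115.4° with |CG| = 25.1, so G = (-10.77, 22.67). A is determined by |GA| = 56.9 and |AU| = 66.9 together: it lies at the intersection of circle(G, 56.9) and circle(U, 66.9). With |GU| = 70.98, the foot of the radical line on GU is 26.77 from G and the perpendicular offset is √(56.9² − 26.77²) = 50.21. Taking the left-of-GU solution: A = (30.64, 61.70).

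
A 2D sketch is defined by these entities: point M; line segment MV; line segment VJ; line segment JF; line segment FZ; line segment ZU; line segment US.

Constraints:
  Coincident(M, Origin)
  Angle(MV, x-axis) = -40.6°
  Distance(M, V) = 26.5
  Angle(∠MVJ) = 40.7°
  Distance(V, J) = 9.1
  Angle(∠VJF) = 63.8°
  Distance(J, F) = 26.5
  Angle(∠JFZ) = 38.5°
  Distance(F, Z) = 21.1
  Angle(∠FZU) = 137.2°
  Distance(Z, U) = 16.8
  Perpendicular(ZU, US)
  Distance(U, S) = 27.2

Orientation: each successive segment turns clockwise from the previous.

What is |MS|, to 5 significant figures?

15.542

∠FZU = 137.2° gives ZU at -120.40° from the x-axis; with |ZU| = 16.8, U = (18.709, -28.562). ZU ⟂ US, so US runs at 149.60°; with |US| = 27.2, S = (-4.7517, -14.798). Then |MS| = |S − M| = 15.542.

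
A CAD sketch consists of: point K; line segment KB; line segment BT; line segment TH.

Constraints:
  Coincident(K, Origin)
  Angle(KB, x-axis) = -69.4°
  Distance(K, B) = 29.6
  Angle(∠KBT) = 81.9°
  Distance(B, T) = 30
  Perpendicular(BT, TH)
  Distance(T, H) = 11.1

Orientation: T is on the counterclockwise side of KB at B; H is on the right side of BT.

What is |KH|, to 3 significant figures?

48.0

K is at the origin; KB runs at -69.4° with length 29.6, so B = 29.6·(cos -69.4°, sin -69.4°) = (10.4, -27.7). ∠KBT = 81.9°, so BT runs at -69.4° + (180° − 81.9°) = 28.7° from the x-axis; with |BT| = 30.0, T = B + 30.0·(cos 28.7°, sin 28.7°) = (36.7, -13.3). The perpendicularity gives TH at right angles to BT; with |TH| = 11.1 on the right of BT, H = T + 11.1·(0.480, -0.877) = (42.1, -23.0). Then |KH| = |H − K| = 48.0.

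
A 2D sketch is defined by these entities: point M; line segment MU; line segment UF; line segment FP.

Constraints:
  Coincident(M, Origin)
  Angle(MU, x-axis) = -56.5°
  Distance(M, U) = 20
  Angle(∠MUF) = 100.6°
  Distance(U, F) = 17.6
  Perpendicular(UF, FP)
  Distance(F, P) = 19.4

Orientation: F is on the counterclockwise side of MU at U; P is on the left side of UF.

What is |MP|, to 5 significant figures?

21.281

M is at the origin; MU runs at -56.5° with length 20.0, so U = 20.0·(cos -56.5°, sin -56.5°) = (11.039, -16.678). ∠MUF = 100.6°, so UF runs at -56.5° + (180° − 100.6°) = 22.900° from the x-axis; with |UF| = 17.6, F = U + 17.6·(cos 22.900°, sin 22.900°) = (27.252, -9.8291). UF ⟂ FP; with |FP| = 19.4 on the left of UF, P = F + 19.4·(-0.38912, 0.92119) = (19.703, 8.0419). Then |MP| = |P − M| = 21.281.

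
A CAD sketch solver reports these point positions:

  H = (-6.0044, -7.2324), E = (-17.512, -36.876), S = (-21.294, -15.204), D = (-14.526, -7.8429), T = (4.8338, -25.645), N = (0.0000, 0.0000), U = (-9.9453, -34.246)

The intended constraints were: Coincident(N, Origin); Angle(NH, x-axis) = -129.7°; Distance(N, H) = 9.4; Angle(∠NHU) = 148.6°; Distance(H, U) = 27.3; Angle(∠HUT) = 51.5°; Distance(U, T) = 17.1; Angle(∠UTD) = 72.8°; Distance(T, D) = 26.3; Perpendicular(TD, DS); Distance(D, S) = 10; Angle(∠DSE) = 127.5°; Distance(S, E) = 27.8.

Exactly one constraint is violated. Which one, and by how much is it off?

Distance(S, E) = 27.8 — off by 5.80.

N = (0.00, 0.00) ✓; NH at -129.7° ✓; |NH| = 9.400 ✓; ∠NHU = 148.6° ✓; |HU| = 27.30 ✓; ∠HUT = 51.50° ✓; |UT| = 17.10 ✓; ∠UTD = 72.80° ✓; |TD| = 26.30 ✓; ∠(TD, DS) = 90.00° ✓; |DS| = 10.00 ✓; ∠DSE = 127.5° ✓; |SE| = 22.00 ✗.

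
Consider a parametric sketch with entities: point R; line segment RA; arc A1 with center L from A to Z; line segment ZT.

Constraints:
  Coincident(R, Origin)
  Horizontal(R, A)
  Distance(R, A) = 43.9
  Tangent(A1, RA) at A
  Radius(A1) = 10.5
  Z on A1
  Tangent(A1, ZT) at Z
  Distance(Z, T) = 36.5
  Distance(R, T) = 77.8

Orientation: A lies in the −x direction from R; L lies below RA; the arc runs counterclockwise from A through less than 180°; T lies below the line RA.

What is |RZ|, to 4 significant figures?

54.28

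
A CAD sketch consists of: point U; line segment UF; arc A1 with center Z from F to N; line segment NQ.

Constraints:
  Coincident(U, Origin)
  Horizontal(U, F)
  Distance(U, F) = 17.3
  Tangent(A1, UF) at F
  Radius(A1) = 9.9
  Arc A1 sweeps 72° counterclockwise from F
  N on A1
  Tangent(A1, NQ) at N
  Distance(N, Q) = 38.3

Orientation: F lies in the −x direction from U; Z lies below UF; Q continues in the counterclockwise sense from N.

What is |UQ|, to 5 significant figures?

57.949

U is at the origin; UF is horizontal with |UF| = 17.3 and F on the −x side, so F = (-17.300, 0.0000). The tangent condition forces ZF to be normal to UF, so Z = F + (0, -9.9) = (-17.300, -9.9000). On A1, F sits at bearing 90° from Z; a 72° counterclockwise sweep puts N at bearing 162°, so N = Z + 9.9·(cos 162°, sin 162°) = (-26.715, -6.8407). The tangent condition forces ZN to be normal to NQ, so NQ runs along (−sin 162°, cos 162°); with |NQ| = 38.3, Q = (-38.551, -43.266). Then |UQ| = |Q − U| = 57.949.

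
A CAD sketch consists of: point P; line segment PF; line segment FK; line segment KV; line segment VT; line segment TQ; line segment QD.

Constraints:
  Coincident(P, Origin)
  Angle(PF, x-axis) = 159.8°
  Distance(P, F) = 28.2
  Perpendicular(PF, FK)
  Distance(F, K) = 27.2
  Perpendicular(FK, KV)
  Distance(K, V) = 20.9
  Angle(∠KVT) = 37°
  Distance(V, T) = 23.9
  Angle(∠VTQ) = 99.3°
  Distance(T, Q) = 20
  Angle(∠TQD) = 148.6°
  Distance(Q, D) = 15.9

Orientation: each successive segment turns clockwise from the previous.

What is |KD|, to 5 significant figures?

22.340

P is at the origin; PF runs at 159.8° with length 28.2, so F = (-26.466, 9.7374). PF ⟂ FK, so FK runs at 69.800°; with |FK| = 27.2, K = (-17.073, 35.264). FK ⟂ KV, so KV runs at -20.200°; with |KV| = 20.9, V = (2.5411, 28.048). ∠KVT = 37.0° gives VT at -163.20° from the x-axis; with |VT| = 23.9, T = (-20.339, 21.140). ∠VTQ = 99.3° gives TQ at 116.10° from the x-axis; with |TQ| = 20.0, Q = (-29.138, 39.100). ∠TQD = 148.6° gives QD at 84.700° from the x-axis; with |QD| = 15.9, D = (-27.669, 54.932). Then |KD| = |D − K| = 22.340.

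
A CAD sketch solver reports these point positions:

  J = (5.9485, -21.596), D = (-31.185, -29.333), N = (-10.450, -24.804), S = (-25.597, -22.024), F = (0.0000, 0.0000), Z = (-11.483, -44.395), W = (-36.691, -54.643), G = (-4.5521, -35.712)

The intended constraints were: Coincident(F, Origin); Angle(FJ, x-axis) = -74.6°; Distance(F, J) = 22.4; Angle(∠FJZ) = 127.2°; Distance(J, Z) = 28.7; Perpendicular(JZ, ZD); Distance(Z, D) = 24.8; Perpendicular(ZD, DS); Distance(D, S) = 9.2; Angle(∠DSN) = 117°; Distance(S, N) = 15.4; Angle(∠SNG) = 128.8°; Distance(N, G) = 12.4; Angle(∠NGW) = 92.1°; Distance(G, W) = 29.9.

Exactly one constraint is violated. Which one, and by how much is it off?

Distance(G, W) = 29.9 — off by 7.40.

F = (0.00, 0.00) ✓; FJ at -74.60° ✓; |FJ| = 22.40 ✓; ∠FJZ = 127.2° ✓; |JZ| = 28.70 ✓; ∠(JZ, ZD) = 90.00° ✓; |ZD| = 24.80 ✓; ∠(ZD, DS) = 90.00° ✓; |DS| = 9.200 ✓; ∠DSN = 117.0° ✓; |SN| = 15.40 ✓; ∠SNG = 128.8° ✓; |NG| = 12.40 ✓; ∠NGW = 92.10° ✓; |GW| = 37.30 ✗.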